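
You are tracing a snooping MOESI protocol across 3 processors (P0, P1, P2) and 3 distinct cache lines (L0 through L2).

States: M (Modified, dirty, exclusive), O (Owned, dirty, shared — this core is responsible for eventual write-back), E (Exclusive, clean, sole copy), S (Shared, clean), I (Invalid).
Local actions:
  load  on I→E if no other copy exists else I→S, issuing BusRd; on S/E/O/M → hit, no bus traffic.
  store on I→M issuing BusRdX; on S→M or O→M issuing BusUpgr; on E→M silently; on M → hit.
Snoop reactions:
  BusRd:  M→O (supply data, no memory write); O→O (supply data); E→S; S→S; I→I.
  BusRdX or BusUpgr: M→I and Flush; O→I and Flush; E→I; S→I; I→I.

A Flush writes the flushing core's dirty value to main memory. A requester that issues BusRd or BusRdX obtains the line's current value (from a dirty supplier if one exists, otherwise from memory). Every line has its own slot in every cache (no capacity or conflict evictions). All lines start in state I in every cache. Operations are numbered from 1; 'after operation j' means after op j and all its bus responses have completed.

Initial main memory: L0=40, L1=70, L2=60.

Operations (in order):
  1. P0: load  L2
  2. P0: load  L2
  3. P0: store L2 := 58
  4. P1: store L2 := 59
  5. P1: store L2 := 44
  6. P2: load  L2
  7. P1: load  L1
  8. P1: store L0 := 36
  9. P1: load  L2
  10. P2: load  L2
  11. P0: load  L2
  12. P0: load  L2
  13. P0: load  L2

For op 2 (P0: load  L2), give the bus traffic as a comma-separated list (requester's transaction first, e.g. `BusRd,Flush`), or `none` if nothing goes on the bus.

[1] P0: load  L2 | P0:E(60), P1:I, P2:I | bus: BusRd
[2] P0: load  L2 | P0:E(60), P1:I, P2:I | bus: none
[3] P0: store L2 := 58 | P0:M(58), P1:I, P2:I | bus: none
[4] P1: store L2 := 59 | P0:I, P1:M(59), P2:I | bus: BusRdX,Flush
[5] P1: store L2 := 44 | P0:I, P1:M(44), P2:I | bus: none
[6] P2: load  L2 | P0:I, P1:O(44), P2:S(44) | bus: BusRd
[7] P1: load  L1 | P0:I, P1:E(70), P2:I | bus: BusRd
[8] P1: store L0 := 36 | P0:I, P1:M(36), P2:I | bus: BusRdX
[9] P1: load  L2 | P0:I, P1:O(44), P2:S(44) | bus: none
[10] P2: load  L2 | P0:I, P1:O(44), P2:S(44) | bus: none
[11] P0: load  L2 | P0:S(44), P1:O(44), P2:S(44) | bus: BusRd
[12] P0: load  L2 | P0:S(44), P1:O(44), P2:S(44) | bus: none
[13] P0: load  L2 | P0:S(44), P1:O(44), P2:S(44) | bus: none

bus = none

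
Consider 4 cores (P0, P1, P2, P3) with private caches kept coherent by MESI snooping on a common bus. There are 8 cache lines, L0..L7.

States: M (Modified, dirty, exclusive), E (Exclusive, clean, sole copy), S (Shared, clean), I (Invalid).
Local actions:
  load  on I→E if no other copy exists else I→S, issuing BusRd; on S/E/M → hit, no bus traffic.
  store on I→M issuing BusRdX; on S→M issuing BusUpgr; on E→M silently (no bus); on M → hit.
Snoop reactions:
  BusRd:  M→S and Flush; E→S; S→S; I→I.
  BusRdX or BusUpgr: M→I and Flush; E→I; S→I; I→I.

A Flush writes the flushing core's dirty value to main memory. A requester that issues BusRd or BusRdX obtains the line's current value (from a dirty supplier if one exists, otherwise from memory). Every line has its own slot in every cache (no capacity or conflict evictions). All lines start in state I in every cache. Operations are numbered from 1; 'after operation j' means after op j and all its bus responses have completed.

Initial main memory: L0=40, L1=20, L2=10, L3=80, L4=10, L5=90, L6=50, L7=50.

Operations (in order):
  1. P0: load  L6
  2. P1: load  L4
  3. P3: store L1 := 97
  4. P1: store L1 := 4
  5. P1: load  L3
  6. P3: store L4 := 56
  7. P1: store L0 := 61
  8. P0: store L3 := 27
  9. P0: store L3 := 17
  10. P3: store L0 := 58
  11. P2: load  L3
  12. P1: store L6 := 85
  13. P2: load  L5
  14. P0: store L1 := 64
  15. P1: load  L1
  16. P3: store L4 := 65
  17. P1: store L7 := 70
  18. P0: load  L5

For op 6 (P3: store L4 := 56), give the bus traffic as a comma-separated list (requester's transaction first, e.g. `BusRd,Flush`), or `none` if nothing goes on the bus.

step 1: P0: load  L6  ⟶  EIII  (L6)  txn=BusRd  M[L6]=50
step 2: P1: load  L4  ⟶  IEII  (L4)  txn=BusRd  M[L4]=10
step 3: P3: store L1 := 97  ⟶  IIIM  (L1)  txn=BusRdX  M[L1]=20
step 4: P1: store L1 := 4  ⟶  IMII  (L1)  txn=BusRdX+Flush  M[L1]=97
step 5: P1: load  L3  ⟶  IEII  (L3)  txn=BusRd  M[L3]=80
step 6: P3: store L4 := 56  ⟶  IIIM  (L4)  txn=BusRdX  M[L4]=10
step 7: P1: store L0 := 61  ⟶  IMII  (L0)  txn=BusRdX  M[L0]=40
step 8: P0: store L3 := 27  ⟶  MIII  (L3)  txn=BusRdX  M[L3]=80
step 9: P0: store L3 := 17  ⟶  MIII  (L3)  txn=∅  M[L3]=80
step 10: P3: store L0 := 58  ⟶  IIIM  (L0)  txn=BusRdX+Flush  M[L0]=61
step 11: P2: load  L3  ⟶  SISI  (L3)  txn=BusRd+Flush  M[L3]=17
step 12: P1: store L6 := 85  ⟶  IMII  (L6)  txn=BusRdX  M[L6]=50
step 13: P2: load  L5  ⟶  IIEI  (L5)  txn=BusRd  M[L5]=90
step 14: P0: store L1 := 64  ⟶  MIII  (L1)  txn=BusRdX+Flush  M[L1]=4
step 15: P1: load  L1  ⟶  SSII  (L1)  txn=BusRd+Flush  M[L1]=64
step 16: P3: store L4 := 65  ⟶  IIIM  (L4)  txn=∅  M[L4]=10
step 17: P1: store L7 := 70  ⟶  IMII  (L7)  txn=BusRdX  M[L7]=50
step 18: P0: load  L5  ⟶  SISI  (L5)  txn=BusRd  M[L5]=90

bus = BusRdX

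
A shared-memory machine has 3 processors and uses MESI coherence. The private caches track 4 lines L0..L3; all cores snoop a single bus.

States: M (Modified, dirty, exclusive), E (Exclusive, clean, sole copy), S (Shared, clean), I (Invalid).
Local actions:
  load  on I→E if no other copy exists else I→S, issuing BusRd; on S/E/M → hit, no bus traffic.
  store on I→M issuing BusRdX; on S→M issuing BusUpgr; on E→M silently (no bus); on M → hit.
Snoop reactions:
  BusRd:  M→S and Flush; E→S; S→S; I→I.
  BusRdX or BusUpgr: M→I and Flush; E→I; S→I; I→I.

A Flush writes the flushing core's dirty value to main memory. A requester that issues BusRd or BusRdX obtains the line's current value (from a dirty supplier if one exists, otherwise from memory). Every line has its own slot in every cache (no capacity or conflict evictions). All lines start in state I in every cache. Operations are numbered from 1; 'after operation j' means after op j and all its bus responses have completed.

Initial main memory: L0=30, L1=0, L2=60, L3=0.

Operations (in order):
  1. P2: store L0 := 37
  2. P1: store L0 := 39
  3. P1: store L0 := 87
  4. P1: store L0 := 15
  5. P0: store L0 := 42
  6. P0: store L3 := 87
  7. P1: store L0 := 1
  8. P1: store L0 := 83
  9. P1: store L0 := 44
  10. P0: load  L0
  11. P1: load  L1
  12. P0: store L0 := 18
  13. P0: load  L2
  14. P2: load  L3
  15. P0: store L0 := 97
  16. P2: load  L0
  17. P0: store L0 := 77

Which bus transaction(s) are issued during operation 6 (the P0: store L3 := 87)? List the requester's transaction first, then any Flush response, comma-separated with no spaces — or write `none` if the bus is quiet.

1. P2: store L0 := 37  bus=[BusRdX]  L0: P0=I P1=I P2=M  mem[L0]=30
2. P1: store L0 := 39  bus=[BusRdX,Flush]  L0: P0=I P1=M P2=I  mem[L0]=37
3. P1: store L0 := 87  bus=[-]  L0: P0=I P1=M P2=I  mem[L0]=37
4. P1: store L0 := 15  bus=[-]  L0: P0=I P1=M P2=I  mem[L0]=37
5. P0: store L0 := 42  bus=[BusRdX,Flush]  L0: P0=M P1=I P2=I  mem[L0]=15
6. P0: store L3 := 87  bus=[BusRdX]  L3: P0=M P1=I P2=I  mem[L3]=0
7. P1: store L0 := 1  bus=[BusRdX,Flush]  L0: P0=I P1=M P2=I  mem[L0]=42
8. P1: store L0 := 83  bus=[-]  L0: P0=I P1=M P2=I  mem[L0]=42
9. P1: store L0 := 44  bus=[-]  L0: P0=I P1=M P2=I  mem[L0]=42
10. P0: load  L0  bus=[BusRd,Flush]  L0: P0=S P1=S P2=I  mem[L0]=44
11. P1: load  L1  bus=[BusRd]  L1: P0=I P1=E P2=I  mem[L1]=0
12. P0: store L0 := 18  bus=[BusUpgr]  L0: P0=M P1=I P2=I  mem[L0]=44
13. P0: load  L2  bus=[BusRd]  L2: P0=E P1=I P2=I  mem[L2]=60
14. P2: load  L3  bus=[BusRd,Flush]  L3: P0=S P1=I P2=S  mem[L3]=87
15. P0: store L0 := 97  bus=[-]  L0: P0=M P1=I P2=I  mem[L0]=44
16. P2: load  L0  bus=[BusRd,Flush]  L0: P0=S P1=I P2=S  mem[L0]=97
17. P0: store L0 := 77  bus=[BusUpgr]  L0: P0=M P1=I P2=I  mem[L0]=97

bus = BusRdX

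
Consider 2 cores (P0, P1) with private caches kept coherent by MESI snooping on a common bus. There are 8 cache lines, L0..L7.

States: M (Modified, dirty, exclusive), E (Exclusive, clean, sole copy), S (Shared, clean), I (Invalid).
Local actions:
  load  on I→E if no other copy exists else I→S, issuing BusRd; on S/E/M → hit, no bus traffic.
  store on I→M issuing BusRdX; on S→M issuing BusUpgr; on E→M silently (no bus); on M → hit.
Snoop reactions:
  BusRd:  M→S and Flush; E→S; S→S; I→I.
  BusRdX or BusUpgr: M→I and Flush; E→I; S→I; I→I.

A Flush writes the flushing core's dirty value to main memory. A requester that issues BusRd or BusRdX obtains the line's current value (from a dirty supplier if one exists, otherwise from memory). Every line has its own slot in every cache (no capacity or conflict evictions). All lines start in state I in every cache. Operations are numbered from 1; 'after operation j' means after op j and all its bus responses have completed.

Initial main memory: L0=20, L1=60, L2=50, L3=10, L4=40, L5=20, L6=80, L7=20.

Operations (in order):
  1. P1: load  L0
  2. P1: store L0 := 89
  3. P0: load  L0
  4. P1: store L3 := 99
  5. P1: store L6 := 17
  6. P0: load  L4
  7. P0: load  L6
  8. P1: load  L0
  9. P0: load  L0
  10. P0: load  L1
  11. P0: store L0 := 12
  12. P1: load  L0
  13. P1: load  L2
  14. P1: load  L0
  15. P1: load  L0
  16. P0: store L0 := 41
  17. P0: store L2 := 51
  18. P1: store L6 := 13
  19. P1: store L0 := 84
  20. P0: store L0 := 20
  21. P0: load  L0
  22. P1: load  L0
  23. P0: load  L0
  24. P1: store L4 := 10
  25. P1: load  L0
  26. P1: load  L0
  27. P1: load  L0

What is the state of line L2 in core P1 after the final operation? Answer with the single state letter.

step 1: P1: load  L0  ⟶  IE  (L0)  txn=BusRd  M[L0]=20
step 2: P1: store L0 := 89  ⟶  IM  (L0)  txn=∅  M[L0]=20
step 3: P0: load  L0  ⟶  SS  (L0)  txn=BusRd+Flush  M[L0]=89
step 4: P1: store L3 := 99  ⟶  IM  (L3)  txn=BusRdX  M[L3]=10
step 5: P1: store L6 := 17  ⟶  IM  (L6)  txn=BusRdX  M[L6]=80
step 6: P0: load  L4  ⟶  EI  (L4)  txn=BusRd  M[L4]=40
step 7: P0: load  L6  ⟶  SS  (L6)  txn=BusRd+Flush  M[L6]=17
step 8: P1: load  L0  ⟶  SS  (L0)  txn=∅  M[L0]=89
step 9: P0: load  L0  ⟶  SS  (L0)  txn=∅  M[L0]=89
step 10: P0: load  L1  ⟶  EI  (L1)  txn=BusRd  M[L1]=60
step 11: P0: store L0 := 12  ⟶  MI  (L0)  txn=BusUpgr  M[L0]=89
step 12: P1: load  L0  ⟶  SS  (L0)  txn=BusRd+Flush  M[L0]=12
step 13: P1: load  L2  ⟶  IE  (L2)  txn=BusRd  M[L2]=50
step 14: P1: load  L0  ⟶  SS  (L0)  txn=∅  M[L0]=12
step 15: P1: load  L0  ⟶  SS  (L0)  txn=∅  M[L0]=12
step 16: P0: store L0 := 41  ⟶  MI  (L0)  txn=BusUpgr  M[L0]=12
step 17: P0: store L2 := 51  ⟶  MI  (L2)  txn=BusRdX  M[L2]=50
step 18: P1: store L6 := 13  ⟶  IM  (L6)  txn=BusUpgr  M[L6]=17
step 19: P1: store L0 := 84  ⟶  IM  (L0)  txn=BusRdX+Flush  M[L0]=41
step 20: P0: store L0 := 20  ⟶  MI  (L0)  txn=BusRdX+Flush  M[L0]=84
step 21: P0: load  L0  ⟶  MI  (L0)  txn=∅  M[L0]=84
step 22: P1: load  L0  ⟶  SS  (L0)  txn=BusRd+Flush  M[L0]=20
step 23: P0: load  L0  ⟶  SS  (L0)  txn=∅  M[L0]=20
step 24: P1: store L4 := 10  ⟶  IM  (L4)  txn=BusRdX  M[L4]=40
step 25: P1: load  L0  ⟶  SS  (L0)  txn=∅  M[L0]=20
step 26: P1: load  L0  ⟶  SS  (L0)  txn=∅  M[L0]=20
step 27: P1: load  L0  ⟶  SS  (L0)  txn=∅  M[L0]=20

state = I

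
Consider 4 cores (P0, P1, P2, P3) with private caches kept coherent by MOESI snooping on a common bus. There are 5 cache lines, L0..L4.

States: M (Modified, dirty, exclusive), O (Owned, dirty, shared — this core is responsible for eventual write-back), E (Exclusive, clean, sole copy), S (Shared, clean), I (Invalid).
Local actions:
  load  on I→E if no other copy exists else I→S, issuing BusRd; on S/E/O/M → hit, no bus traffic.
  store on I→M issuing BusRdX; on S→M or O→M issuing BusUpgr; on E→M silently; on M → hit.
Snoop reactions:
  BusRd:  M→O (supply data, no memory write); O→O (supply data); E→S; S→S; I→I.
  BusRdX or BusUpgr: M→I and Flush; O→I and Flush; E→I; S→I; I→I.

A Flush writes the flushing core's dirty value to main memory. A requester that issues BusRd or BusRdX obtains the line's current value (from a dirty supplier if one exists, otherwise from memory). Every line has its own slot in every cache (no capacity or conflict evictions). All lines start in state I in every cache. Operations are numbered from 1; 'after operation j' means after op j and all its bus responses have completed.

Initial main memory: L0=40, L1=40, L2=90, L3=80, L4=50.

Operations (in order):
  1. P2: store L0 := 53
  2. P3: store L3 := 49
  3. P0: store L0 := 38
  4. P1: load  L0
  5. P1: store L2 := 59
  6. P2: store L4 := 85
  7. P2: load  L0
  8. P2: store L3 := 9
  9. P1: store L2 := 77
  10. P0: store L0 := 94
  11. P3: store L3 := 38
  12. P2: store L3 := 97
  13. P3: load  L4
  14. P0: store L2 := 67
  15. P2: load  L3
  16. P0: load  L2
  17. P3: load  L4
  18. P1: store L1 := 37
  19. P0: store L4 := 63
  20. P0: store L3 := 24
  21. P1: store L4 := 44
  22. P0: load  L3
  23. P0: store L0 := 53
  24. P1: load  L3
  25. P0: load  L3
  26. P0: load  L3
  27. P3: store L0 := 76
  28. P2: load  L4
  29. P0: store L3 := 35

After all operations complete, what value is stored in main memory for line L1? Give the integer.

  op1 P2: store L0 := 53 → I/I/M/I on L0; bus BusRdX; mem=40
  op2 P3: store L3 := 49 → I/I/I/M on L3; bus BusRdX; mem=80
  op3 P0: store L0 := 38 → M/I/I/I on L0; bus BusRdX Flush; mem=53
  op4 P1: load  L0 → O/S/I/I on L0; bus BusRd; mem=53
  op5 P1: store L2 := 59 → I/M/I/I on L2; bus BusRdX; mem=90
  op6 P2: store L4 := 85 → I/I/M/I on L4; bus BusRdX; mem=50
  op7 P2: load  L0 → O/S/S/I on L0; bus BusRd; mem=53
  op8 P2: store L3 := 9 → I/I/M/I on L3; bus BusRdX Flush; mem=49
  op9 P1: store L2 := 77 → I/M/I/I on L2; bus (none); mem=90
  op10 P0: store L0 := 94 → M/I/I/I on L0; bus BusUpgr; mem=53
  op11 P3: store L3 := 38 → I/I/I/M on L3; bus BusRdX Flush; mem=9
  op12 P2: store L3 := 97 → I/I/M/I on L3; bus BusRdX Flush; mem=38
  op13 P3: load  L4 → I/I/O/S on L4; bus BusRd; mem=50
  op14 P0: store L2 := 67 → M/I/I/I on L2; bus BusRdX Flush; mem=77
  op15 P2: load  L3 → I/I/M/I on L3; bus (none); mem=38
  op16 P0: load  L2 → M/I/I/I on L2; bus (none); mem=77
  op17 P3: load  L4 → I/I/O/S on L4; bus (none); mem=50
  op18 P1: store L1 := 37 → I/M/I/I on L1; bus BusRdX; mem=40
  op19 P0: store L4 := 63 → M/I/I/I on L4; bus BusRdX Flush; mem=85
  op20 P0: store L3 := 24 → M/I/I/I on L3; bus BusRdX Flush; mem=97
  op21 P1: store L4 := 44 → I/M/I/I on L4; bus BusRdX Flush; mem=63
  op22 P0: load  L3 → M/I/I/I on L3; bus (none); mem=97
  op23 P0: store L0 := 53 → M/I/I/I on L0; bus (none); mem=53
  op24 P1: load  L3 → O/S/I/I on L3; bus BusRd; mem=97
  op25 P0: load  L3 → O/S/I/I on L3; bus (none); mem=97
  op26 P0: load  L3 → O/S/I/I on L3; bus (none); mem=97
  op27 P3: store L0 := 76 → I/I/I/M on L0; bus BusRdX Flush; mem=53
  op28 P2: load  L4 → I/O/S/I on L4; bus BusRd; mem=63
  op29 P0: store L3 := 35 → M/I/I/I on L3; bus BusUpgr; mem=97

memory[L1] = 40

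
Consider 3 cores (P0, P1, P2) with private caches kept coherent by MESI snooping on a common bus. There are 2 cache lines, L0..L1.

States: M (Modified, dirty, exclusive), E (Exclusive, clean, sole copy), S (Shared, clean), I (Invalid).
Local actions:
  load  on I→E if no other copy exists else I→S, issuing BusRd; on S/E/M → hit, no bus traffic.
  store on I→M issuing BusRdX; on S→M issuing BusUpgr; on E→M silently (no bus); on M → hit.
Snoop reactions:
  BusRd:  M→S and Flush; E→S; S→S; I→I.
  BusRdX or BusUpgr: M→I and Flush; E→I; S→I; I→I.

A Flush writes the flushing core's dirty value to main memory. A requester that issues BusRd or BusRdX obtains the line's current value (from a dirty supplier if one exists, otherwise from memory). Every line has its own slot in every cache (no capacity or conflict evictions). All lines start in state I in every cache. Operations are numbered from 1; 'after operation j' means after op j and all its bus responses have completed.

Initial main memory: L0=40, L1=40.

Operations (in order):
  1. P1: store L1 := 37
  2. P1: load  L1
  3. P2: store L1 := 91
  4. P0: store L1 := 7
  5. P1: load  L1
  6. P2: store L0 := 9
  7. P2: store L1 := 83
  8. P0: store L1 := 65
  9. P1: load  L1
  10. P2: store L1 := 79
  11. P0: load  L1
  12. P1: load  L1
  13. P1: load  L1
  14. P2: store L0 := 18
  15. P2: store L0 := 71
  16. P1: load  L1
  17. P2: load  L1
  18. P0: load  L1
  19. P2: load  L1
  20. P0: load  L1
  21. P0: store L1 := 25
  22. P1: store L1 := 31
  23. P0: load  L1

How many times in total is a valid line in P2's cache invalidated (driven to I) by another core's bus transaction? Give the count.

invalidations = 3

[1] P1: store L1 := 37 | P0:I, P1:M(37), P2:I | bus: BusRdX
[2] P1: load  L1 | P0:I, P1:M(37), P2:I | bus: none
[3] P2: store L1 := 91 | P0:I, P1:I, P2:M(91) | bus: BusRdX,Flush
[4] P0: store L1 := 7 | P0:M(7), P1:I, P2:I | bus: BusRdX,Flush
[5] P1: load  L1 | P0:S(7), P1:S(7), P2:I | bus: BusRd,Flush
[6] P2: store L0 := 9 | P0:I, P1:I, P2:M(9) | bus: BusRdX
[7] P2: store L1 := 83 | P0:I, P1:I, P2:M(83) | bus: BusRdX
[8] P0: store L1 := 65 | P0:M(65), P1:I, P2:I | bus: BusRdX,Flush
[9] P1: load  L1 | P0:S(65), P1:S(65), P2:I | bus: BusRd,Flush
[10] P2: store L1 := 79 | P0:I, P1:I, P2:M(79) | bus: BusRdX
[11] P0: load  L1 | P0:S(79), P1:I, P2:S(79) | bus: BusRd,Flush
[12] P1: load  L1 | P0:S(79), P1:S(79), P2:S(79) | bus: BusRd
[13] P1: load  L1 | P0:S(79), P1:S(79), P2:S(79) | bus: none
[14] P2: store L0 := 18 | P0:I, P1:I, P2:M(18) | bus: none
[15] P2: store L0 := 71 | P0:I, P1:I, P2:M(71) | bus: none
[16] P1: load  L1 | P0:S(79), P1:S(79), P2:S(79) | bus: none
[17] P2: load  L1 | P0:S(79), P1:S(79), P2:S(79) | bus: none
[18] P0: load  L1 | P0:S(79), P1:S(79), P2:S(79) | bus: none
[19] P2: load  L1 | P0:S(79), P1:S(79), P2:S(79) | bus: none
[20] P0: load  L1 | P0:S(79), P1:S(79), P2:S(79) | bus: none
[21] P0: store L1 := 25 | P0:M(25), P1:I, P2:I | bus: BusUpgr
[22] P1: store L1 := 31 | P0:I, P1:M(31), P2:I | bus: BusRdX,Flush
[23] P0: load  L1 | P0:S(31), P1:S(31), P2:I | bus: BusRd,Flush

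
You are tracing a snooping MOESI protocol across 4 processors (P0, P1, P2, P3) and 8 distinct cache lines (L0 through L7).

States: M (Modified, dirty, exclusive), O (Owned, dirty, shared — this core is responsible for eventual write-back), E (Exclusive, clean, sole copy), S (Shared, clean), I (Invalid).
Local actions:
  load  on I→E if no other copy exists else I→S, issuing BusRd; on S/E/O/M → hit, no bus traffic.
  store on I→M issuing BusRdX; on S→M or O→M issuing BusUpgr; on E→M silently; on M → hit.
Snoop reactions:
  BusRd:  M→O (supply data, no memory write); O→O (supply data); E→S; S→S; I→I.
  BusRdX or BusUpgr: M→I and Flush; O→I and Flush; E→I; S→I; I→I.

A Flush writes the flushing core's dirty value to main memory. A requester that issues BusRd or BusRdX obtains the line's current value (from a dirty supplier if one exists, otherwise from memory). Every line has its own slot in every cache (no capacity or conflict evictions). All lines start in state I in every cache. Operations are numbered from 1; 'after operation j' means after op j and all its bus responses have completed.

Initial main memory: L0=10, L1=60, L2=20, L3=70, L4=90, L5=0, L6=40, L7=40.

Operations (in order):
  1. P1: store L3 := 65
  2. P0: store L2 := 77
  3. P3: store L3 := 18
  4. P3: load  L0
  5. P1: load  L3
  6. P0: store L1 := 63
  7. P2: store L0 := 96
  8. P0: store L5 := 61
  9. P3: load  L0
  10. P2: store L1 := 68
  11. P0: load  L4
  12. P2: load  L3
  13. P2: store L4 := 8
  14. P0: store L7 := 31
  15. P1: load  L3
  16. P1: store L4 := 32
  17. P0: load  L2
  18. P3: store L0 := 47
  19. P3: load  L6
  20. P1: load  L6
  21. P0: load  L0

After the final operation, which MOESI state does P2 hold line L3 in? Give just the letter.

state = S

[1] P1: store L3 := 65 | P0:I, P1:M(65), P2:I, P3:I | bus: BusRdX
[2] P0: store L2 := 77 | P0:M(77), P1:I, P2:I, P3:I | bus: BusRdX
[3] P3: store L3 := 18 | P0:I, P1:I, P2:I, P3:M(18) | bus: BusRdX,Flush
[4] P3: load  L0 | P0:I, P1:I, P2:I, P3:E(10) | bus: BusRd
[5] P1: load  L3 | P0:I, P1:S(18), P2:I, P3:O(18) | bus: BusRd
[6] P0: store L1 := 63 | P0:M(63), P1:I, P2:I, P3:I | bus: BusRdX
[7] P2: store L0 := 96 | P0:I, P1:I, P2:M(96), P3:I | bus: BusRdX
[8] P0: store L5 := 61 | P0:M(61), P1:I, P2:I, P3:I | bus: BusRdX
[9] P3: load  L0 | P0:I, P1:I, P2:O(96), P3:S(96) | bus: BusRd
[10] P2: store L1 := 68 | P0:I, P1:I, P2:M(68), P3:I | bus: BusRdX,Flush
[11] P0: load  L4 | P0:E(90), P1:I, P2:I, P3:I | bus: BusRd
[12] P2: load  L3 | P0:I, P1:S(18), P2:S(18), P3:O(18) | bus: BusRd
[13] P2: store L4 := 8 | P0:I, P1:I, P2:M(8), P3:I | bus: BusRdX
[14] P0: store L7 := 31 | P0:M(31), P1:I, P2:I, P3:I | bus: BusRdX
[15] P1: load  L3 | P0:I, P1:S(18), P2:S(18), P3:O(18) | bus: none
[16] P1: store L4 := 32 | P0:I, P1:M(32), P2:I, P3:I | bus: BusRdX,Flush
[17] P0: load  L2 | P0:M(77), P1:I, P2:I, P3:I | bus: none
[18] P3: store L0 := 47 | P0:I, P1:I, P2:I, P3:M(47) | bus: BusUpgr,Flush
[19] P3: load  L6 | P0:I, P1:I, P2:I, P3:E(40) | bus: BusRd
[20] P1: load  L6 | P0:I, P1:S(40), P2:I, P3:S(40) | bus: BusRd
[21] P0: load  L0 | P0:S(47), P1:I, P2:I, P3:O(47) | bus: BusRd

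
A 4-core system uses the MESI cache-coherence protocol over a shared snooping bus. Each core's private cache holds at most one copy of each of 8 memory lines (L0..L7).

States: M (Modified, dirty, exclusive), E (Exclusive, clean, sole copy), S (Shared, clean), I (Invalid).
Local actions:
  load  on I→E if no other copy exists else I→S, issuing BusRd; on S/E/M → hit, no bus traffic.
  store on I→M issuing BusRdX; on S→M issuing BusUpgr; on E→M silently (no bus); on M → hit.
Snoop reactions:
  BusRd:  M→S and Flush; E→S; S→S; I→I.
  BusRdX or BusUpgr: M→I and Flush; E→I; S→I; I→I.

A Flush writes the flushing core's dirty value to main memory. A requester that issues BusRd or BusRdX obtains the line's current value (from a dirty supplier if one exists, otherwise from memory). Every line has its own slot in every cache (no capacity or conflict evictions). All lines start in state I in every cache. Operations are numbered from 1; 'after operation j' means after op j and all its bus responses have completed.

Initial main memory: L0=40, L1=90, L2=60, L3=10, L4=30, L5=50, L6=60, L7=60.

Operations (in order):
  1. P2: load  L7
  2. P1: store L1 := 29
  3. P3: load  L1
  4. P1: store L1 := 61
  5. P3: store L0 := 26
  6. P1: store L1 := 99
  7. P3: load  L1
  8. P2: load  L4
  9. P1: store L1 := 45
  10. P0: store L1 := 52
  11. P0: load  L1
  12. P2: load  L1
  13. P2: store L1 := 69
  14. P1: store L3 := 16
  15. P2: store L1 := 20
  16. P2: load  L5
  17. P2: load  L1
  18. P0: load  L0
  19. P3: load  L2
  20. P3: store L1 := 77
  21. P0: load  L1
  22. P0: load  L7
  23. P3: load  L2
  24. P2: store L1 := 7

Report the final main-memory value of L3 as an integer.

  op1 P2: load  L7 → I/I/E/I on L7; bus BusRd; mem=60
  op2 P1: store L1 := 29 → I/M/I/I on L1; bus BusRdX; mem=90
  op3 P3: load  L1 → I/S/I/S on L1; bus BusRd Flush; mem=29
  op4 P1: store L1 := 61 → I/M/I/I on L1; bus BusUpgr; mem=29
  op5 P3: store L0 := 26 → I/I/I/M on L0; bus BusRdX; mem=40
  op6 P1: store L1 := 99 → I/M/I/I on L1; bus (none); mem=29
  op7 P3: load  L1 → I/S/I/S on L1; bus BusRd Flush; mem=99
  op8 P2: load  L4 → I/I/E/I on L4; bus BusRd; mem=30
  op9 P1: store L1 := 45 → I/M/I/I on L1; bus BusUpgr; mem=99
  op10 P0: store L1 := 52 → M/I/I/I on L1; bus BusRdX Flush; mem=45
  op11 P0: load  L1 → M/I/I/I on L1; bus (none); mem=45
  op12 P2: load  L1 → S/I/S/I on L1; bus BusRd Flush; mem=52
  op13 P2: store L1 := 69 → I/I/M/I on L1; bus BusUpgr; mem=52
  op14 P1: store L3 := 16 → I/M/I/I on L3; bus BusRdX; mem=10
  op15 P2: store L1 := 20 → I/I/M/I on L1; bus (none); mem=52
  op16 P2: load  L5 → I/I/E/I on L5; bus BusRd; mem=50
  op17 P2: load  L1 → I/I/M/I on L1; bus (none); mem=52
  op18 P0: load  L0 → S/I/I/S on L0; bus BusRd Flush; mem=26
  op19 P3: load  L2 → I/I/I/E on L2; bus BusRd; mem=60
  op20 P3: store L1 := 77 → I/I/I/M on L1; bus BusRdX Flush; mem=20
  op21 P0: load  L1 → S/I/I/S on L1; bus BusRd Flush; mem=77
  op22 P0: load  L7 → S/I/S/I on L7; bus BusRd; mem=60
  op23 P3: load  L2 → I/I/I/E on L2; bus (none); mem=60
  op24 P2: store L1 := 7 → I/I/M/I on L1; bus BusRdX; mem=77

memory[L3] = 10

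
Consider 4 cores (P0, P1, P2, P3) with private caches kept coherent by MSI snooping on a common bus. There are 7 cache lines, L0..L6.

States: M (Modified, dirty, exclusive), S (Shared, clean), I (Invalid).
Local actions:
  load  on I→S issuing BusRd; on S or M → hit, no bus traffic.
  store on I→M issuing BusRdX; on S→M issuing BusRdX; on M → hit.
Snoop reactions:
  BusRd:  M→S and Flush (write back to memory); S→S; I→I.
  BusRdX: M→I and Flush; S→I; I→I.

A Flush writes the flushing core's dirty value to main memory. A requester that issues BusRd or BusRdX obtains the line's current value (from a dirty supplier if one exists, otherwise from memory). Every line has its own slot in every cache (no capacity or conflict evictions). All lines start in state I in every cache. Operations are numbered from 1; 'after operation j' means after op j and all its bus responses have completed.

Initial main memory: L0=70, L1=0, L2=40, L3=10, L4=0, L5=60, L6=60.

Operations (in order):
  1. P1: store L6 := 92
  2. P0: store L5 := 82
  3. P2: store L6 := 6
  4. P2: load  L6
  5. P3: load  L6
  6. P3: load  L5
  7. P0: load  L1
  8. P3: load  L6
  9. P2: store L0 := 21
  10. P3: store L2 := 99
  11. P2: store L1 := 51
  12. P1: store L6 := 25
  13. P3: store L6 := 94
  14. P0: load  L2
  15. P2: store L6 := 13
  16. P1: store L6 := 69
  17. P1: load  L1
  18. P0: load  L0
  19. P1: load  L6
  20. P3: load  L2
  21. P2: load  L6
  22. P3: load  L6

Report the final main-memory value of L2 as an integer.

memory[L2] = 99

step 1: P1: store L6 := 92  ⟶  IMII  (L6)  txn=BusRdX  M[L6]=60
step 2: P0: store L5 := 82  ⟶  MIII  (L5)  txn=BusRdX  M[L5]=60
step 3: P2: store L6 := 6  ⟶  IIMI  (L6)  txn=BusRdX+Flush  M[L6]=92
step 4: P2: load  L6  ⟶  IIMI  (L6)  txn=∅  M[L6]=92
step 5: P3: load  L6  ⟶  IISS  (L6)  txn=BusRd+Flush  M[L6]=6
step 6: P3: load  L5  ⟶  SIIS  (L5)  txn=BusRd+Flush  M[L5]=82
step 7: P0: load  L1  ⟶  SIII  (L1)  txn=BusRd  M[L1]=0
step 8: P3: load  L6  ⟶  IISS  (L6)  txn=∅  M[L6]=6
step 9: P2: store L0 := 21  ⟶  IIMI  (L0)  txn=BusRdX  M[L0]=70
step 10: P3: store L2 := 99  ⟶  IIIM  (L2)  txn=BusRdX  M[L2]=40
step 11: P2: store L1 := 51  ⟶  IIMI  (L1)  txn=BusRdX  M[L1]=0
step 12: P1: store L6 := 25  ⟶  IMII  (L6)  txn=BusRdX  M[L6]=6
step 13: P3: store L6 := 94  ⟶  IIIM  (L6)  txn=BusRdX+Flush  M[L6]=25
step 14: P0: load  L2  ⟶  SIIS  (L2)  txn=BusRd+Flush  M[L2]=99
step 15: P2: store L6 := 13  ⟶  IIMI  (L6)  txn=BusRdX+Flush  M[L6]=94
step 16: P1: store L6 := 69  ⟶  IMII  (L6)  txn=BusRdX+Flush  M[L6]=13
step 17: P1: load  L1  ⟶  ISSI  (L1)  txn=BusRd+Flush  M[L1]=51
step 18: P0: load  L0  ⟶  SISI  (L0)  txn=BusRd+Flush  M[L0]=21
step 19: P1: load  L6  ⟶  IMII  (L6)  txn=∅  M[L6]=13
step 20: P3: load  L2  ⟶  SIIS  (L2)  txn=∅  M[L2]=99
step 21: P2: load  L6  ⟶  ISSI  (L6)  txn=BusRd+Flush  M[L6]=69
step 22: P3: load  L6  ⟶  ISSS  (L6)  txn=BusRd  M[L6]=69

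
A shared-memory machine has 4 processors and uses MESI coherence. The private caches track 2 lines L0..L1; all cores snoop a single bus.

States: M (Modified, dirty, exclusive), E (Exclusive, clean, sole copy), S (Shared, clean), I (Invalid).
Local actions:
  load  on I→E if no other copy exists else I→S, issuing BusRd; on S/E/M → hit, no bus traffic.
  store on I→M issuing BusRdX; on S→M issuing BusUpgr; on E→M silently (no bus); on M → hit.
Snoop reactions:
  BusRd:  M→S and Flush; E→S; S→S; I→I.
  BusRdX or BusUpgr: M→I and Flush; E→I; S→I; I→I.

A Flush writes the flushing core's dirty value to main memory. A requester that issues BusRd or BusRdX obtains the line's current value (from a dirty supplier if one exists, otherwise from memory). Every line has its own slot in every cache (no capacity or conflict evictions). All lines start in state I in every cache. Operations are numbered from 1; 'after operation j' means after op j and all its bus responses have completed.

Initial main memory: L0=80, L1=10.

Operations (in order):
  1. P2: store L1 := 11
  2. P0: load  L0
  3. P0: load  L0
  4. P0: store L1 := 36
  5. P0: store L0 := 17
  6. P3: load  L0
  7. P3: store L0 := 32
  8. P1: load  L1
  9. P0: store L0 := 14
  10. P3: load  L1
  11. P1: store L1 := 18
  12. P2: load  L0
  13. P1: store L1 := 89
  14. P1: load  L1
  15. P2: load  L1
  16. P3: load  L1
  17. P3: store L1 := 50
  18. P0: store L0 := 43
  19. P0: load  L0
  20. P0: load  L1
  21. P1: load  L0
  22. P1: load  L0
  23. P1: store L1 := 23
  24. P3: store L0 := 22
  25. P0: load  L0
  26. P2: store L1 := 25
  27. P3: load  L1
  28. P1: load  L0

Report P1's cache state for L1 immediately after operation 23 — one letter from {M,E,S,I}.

state = M

step 1: P2: store L1 := 11  ⟶  IIMI  (L1)  txn=BusRdX  M[L1]=10
step 2: P0: load  L0  ⟶  EIII  (L0)  txn=BusRd  M[L0]=80
step 3: P0: load  L0  ⟶  EIII  (L0)  txn=∅  M[L0]=80
step 4: P0: store L1 := 36  ⟶  MIII  (L1)  txn=BusRdX+Flush  M[L1]=11
step 5: P0: store L0 := 17  ⟶  MIII  (L0)  txn=∅  M[L0]=80
step 6: P3: load  L0  ⟶  SIIS  (L0)  txn=BusRd+Flush  M[L0]=17
step 7: P3: store L0 := 32  ⟶  IIIM  (L0)  txn=BusUpgr  M[L0]=17
step 8: P1: load  L1  ⟶  SSII  (L1)  txn=BusRd+Flush  M[L1]=36
step 9: P0: store L0 := 14  ⟶  MIII  (L0)  txn=BusRdX+Flush  M[L0]=32
step 10: P3: load  L1  ⟶  SSIS  (L1)  txn=BusRd  M[L1]=36
step 11: P1: store L1 := 18  ⟶  IMII  (L1)  txn=BusUpgr  M[L1]=36
step 12: P2: load  L0  ⟶  SISI  (L0)  txn=BusRd+Flush  M[L0]=14
step 13: P1: store L1 := 89  ⟶  IMII  (L1)  txn=∅  M[L1]=36
step 14: P1: load  L1  ⟶  IMII  (L1)  txn=∅  M[L1]=36
step 15: P2: load  L1  ⟶  ISSI  (L1)  txn=BusRd+Flush  M[L1]=89
step 16: P3: load  L1  ⟶  ISSS  (L1)  txn=BusRd  M[L1]=89
step 17: P3: store L1 := 50  ⟶  IIIM  (L1)  txn=BusUpgr  M[L1]=89
step 18: P0: store L0 := 43  ⟶  MIII  (L0)  txn=BusUpgr  M[L0]=14
step 19: P0: load  L0  ⟶  MIII  (L0)  txn=∅  M[L0]=14
step 20: P0: load  L1  ⟶  SIIS  (L1)  txn=BusRd+Flush  M[L1]=50
step 21: P1: load  L0  ⟶  SSII  (L0)  txn=BusRd+Flush  M[L0]=43
step 22: P1: load  L0  ⟶  SSII  (L0)  txn=∅  M[L0]=43
step 23: P1: store L1 := 23  ⟶  IMII  (L1)  txn=BusRdX  M[L1]=50
step 24: P3: store L0 := 22  ⟶  IIIM  (L0)  txn=BusRdX  M[L0]=43
step 25: P0: load  L0  ⟶  SIIS  (L0)  txn=BusRd+Flush  M[L0]=22
step 26: P2: store L1 := 25  ⟶  IIMI  (L1)  txn=BusRdX+Flush  M[L1]=23
step 27: P3: load  L1  ⟶  IISS  (L1)  txn=BusRd+Flush  M[L1]=25
step 28: P1: load  L0  ⟶  SSIS  (L0)  txn=BusRd  M[L0]=22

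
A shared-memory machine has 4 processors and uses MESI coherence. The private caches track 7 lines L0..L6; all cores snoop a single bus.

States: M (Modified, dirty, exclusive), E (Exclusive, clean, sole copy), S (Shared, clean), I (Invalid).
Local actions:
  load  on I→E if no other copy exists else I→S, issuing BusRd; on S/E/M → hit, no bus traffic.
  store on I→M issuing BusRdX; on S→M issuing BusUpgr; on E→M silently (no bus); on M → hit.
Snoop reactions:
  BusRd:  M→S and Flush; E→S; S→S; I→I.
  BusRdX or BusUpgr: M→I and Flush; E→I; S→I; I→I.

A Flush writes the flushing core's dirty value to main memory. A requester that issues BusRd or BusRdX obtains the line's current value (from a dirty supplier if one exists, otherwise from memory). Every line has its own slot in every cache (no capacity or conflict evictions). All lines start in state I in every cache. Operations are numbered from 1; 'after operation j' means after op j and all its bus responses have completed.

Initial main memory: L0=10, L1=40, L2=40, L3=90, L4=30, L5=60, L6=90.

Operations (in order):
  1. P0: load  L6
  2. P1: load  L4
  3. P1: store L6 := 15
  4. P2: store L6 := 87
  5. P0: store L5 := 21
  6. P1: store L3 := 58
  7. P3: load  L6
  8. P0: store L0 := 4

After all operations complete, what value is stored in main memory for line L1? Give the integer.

1. P0: load  L6  bus=[BusRd]  L6: P0=E P1=I P2=I P3=I  mem[L6]=90
2. P1: load  L4  bus=[BusRd]  L4: P0=I P1=E P2=I P3=I  mem[L4]=30
3. P1: store L6 := 15  bus=[BusRdX]  L6: P0=I P1=M P2=I P3=I  mem[L6]=90
4. P2: store L6 := 87  bus=[BusRdX,Flush]  L6: P0=I P1=I P2=M P3=I  mem[L6]=15
5. P0: store L5 := 21  bus=[BusRdX]  L5: P0=M P1=I P2=I P3=I  mem[L5]=60
6. P1: store L3 := 58  bus=[BusRdX]  L3: P0=I P1=M P2=I P3=I  mem[L3]=90
7. P3: load  L6  bus=[BusRd,Flush]  L6: P0=I P1=I P2=S P3=S  mem[L6]=87
8. P0: store L0 := 4  bus=[BusRdX]  L0: P0=M P1=I P2=I P3=I  mem[L0]=10

memory[L1] = 40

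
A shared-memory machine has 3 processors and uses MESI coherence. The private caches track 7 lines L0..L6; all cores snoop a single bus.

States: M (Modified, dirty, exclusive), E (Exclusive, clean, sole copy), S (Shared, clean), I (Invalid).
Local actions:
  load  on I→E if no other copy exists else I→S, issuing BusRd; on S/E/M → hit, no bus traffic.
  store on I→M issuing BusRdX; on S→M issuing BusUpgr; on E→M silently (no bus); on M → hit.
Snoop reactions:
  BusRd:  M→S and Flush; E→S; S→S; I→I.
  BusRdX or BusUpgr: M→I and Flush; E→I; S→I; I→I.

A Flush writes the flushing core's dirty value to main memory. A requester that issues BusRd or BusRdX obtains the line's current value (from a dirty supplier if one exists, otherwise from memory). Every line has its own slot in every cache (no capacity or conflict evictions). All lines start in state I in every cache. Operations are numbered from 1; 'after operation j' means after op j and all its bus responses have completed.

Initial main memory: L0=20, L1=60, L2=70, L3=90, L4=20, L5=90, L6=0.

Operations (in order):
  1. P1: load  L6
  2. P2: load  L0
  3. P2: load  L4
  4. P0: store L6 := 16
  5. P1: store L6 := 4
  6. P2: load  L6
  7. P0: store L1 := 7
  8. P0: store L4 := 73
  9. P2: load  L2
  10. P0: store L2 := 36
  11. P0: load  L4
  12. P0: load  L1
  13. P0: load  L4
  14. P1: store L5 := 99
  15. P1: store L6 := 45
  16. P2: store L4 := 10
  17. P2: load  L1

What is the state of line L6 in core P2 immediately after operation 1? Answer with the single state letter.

state = I

[1] P1: load  L6 | P0:I, P1:E(0), P2:I | bus: BusRd
[2] P2: load  L0 | P0:I, P1:I, P2:E(20) | bus: BusRd
[3] P2: load  L4 | P0:I, P1:I, P2:E(20) | bus: BusRd
[4] P0: store L6 := 16 | P0:M(16), P1:I, P2:I | bus: BusRdX
[5] P1: store L6 := 4 | P0:I, P1:M(4), P2:I | bus: BusRdX,Flush
[6] P2: load  L6 | P0:I, P1:S(4), P2:S(4) | bus: BusRd,Flush
[7] P0: store L1 := 7 | P0:M(7), P1:I, P2:I | bus: BusRdX
[8] P0: store L4 := 73 | P0:M(73), P1:I, P2:I | bus: BusRdX
[9] P2: load  L2 | P0:I, P1:I, P2:E(70) | bus: BusRd
[10] P0: store L2 := 36 | P0:M(36), P1:I, P2:I | bus: BusRdX
[11] P0: load  L4 | P0:M(73), P1:I, P2:I | bus: none
[12] P0: load  L1 | P0:M(7), P1:I, P2:I | bus: none
[13] P0: load  L4 | P0:M(73), P1:I, P2:I | bus: none
[14] P1: store L5 := 99 | P0:I, P1:M(99), P2:I | bus: BusRdX
[15] P1: store L6 := 45 | P0:I, P1:M(45), P2:I | bus: BusUpgr
[16] P2: store L4 := 10 | P0:I, P1:I, P2:M(10) | bus: BusRdX,Flush
[17] P2: load  L1 | P0:S(7), P1:I, P2:S(7) | bus: BusRd,Flush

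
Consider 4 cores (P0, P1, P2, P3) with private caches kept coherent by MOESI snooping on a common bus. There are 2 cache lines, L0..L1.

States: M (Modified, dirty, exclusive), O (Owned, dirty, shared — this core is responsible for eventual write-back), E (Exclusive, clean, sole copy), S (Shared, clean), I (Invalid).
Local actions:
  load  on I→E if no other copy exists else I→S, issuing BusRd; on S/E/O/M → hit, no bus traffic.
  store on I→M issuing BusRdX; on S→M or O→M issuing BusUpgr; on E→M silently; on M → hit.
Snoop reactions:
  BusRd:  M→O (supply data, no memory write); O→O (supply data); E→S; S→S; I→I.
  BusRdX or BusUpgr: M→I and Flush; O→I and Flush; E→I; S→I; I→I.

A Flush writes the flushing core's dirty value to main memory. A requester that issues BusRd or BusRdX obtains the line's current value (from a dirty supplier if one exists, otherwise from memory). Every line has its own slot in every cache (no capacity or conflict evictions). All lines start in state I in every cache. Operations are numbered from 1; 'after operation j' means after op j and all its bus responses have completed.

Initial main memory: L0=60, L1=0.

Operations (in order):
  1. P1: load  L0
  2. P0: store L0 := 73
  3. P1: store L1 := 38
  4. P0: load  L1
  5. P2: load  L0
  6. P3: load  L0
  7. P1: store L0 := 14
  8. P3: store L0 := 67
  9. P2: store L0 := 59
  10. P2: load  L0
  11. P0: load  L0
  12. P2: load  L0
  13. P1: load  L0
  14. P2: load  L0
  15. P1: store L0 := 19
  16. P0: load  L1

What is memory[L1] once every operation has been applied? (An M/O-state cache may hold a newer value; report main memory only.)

memory[L1] = 0

[1] P1: load  L0 | P0:I, P1:E(60), P2:I, P3:I | bus: BusRd
[2] P0: store L0 := 73 | P0:M(73), P1:I, P2:I, P3:I | bus: BusRdX
[3] P1: store L1 := 38 | P0:I, P1:M(38), P2:I, P3:I | bus: BusRdX
[4] P0: load  L1 | P0:S(38), P1:O(38), P2:I, P3:I | bus: BusRd
[5] P2: load  L0 | P0:O(73), P1:I, P2:S(73), P3:I | bus: BusRd
[6] P3: load  L0 | P0:O(73), P1:I, P2:S(73), P3:S(73) | bus: BusRd
[7] P1: store L0 := 14 | P0:I, P1:M(14), P2:I, P3:I | bus: BusRdX,Flush
[8] P3: store L0 := 67 | P0:I, P1:I, P2:I, P3:M(67) | bus: BusRdX,Flush
[9] P2: store L0 := 59 | P0:I, P1:I, P2:M(59), P3:I | bus: BusRdX,Flush
[10] P2: load  L0 | P0:I, P1:I, P2:M(59), P3:I | bus: none
[11] P0: load  L0 | P0:S(59), P1:I, P2:O(59), P3:I | bus: BusRd
[12] P2: load  L0 | P0:S(59), P1:I, P2:O(59), P3:I | bus: none
[13] P1: load  L0 | P0:S(59), P1:S(59), P2:O(59), P3:I | bus: BusRd
[14] P2: load  L0 | P0:S(59), P1:S(59), P2:O(59), P3:I | bus: none
[15] P1: store L0 := 19 | P0:I, P1:M(19), P2:I, P3:I | bus: BusUpgr,Flush
[16] P0: load  L1 | P0:S(38), P1:O(38), P2:I, P3:I | bus: none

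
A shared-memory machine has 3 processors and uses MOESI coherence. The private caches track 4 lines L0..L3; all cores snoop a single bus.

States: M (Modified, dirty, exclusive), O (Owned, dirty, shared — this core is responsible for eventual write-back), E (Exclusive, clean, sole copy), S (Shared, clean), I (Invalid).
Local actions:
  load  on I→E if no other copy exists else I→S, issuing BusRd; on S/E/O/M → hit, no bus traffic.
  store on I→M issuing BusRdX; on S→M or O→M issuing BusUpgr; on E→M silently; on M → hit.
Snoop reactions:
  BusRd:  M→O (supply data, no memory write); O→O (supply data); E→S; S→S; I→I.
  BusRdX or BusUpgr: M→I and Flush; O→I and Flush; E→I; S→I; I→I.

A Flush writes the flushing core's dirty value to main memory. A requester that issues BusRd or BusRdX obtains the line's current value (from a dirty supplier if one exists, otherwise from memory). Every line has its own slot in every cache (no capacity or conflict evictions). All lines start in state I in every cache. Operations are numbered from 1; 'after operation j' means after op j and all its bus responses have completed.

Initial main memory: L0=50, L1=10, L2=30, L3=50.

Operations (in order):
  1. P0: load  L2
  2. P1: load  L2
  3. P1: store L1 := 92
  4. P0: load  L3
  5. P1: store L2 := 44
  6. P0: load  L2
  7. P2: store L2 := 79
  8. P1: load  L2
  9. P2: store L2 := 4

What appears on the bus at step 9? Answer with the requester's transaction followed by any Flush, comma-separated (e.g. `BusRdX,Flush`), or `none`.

1. P0: load  L2  bus=[BusRd]  L2: P0=E P1=I P2=I  mem[L2]=30
2. P1: load  L2  bus=[BusRd]  L2: P0=S P1=S P2=I  mem[L2]=30
3. P1: store L1 := 92  bus=[BusRdX]  L1: P0=I P1=M P2=I  mem[L1]=10
4. P0: load  L3  bus=[BusRd]  L3: P0=E P1=I P2=I  mem[L3]=50
5. P1: store L2 := 44  bus=[BusUpgr]  L2: P0=I P1=M P2=I  mem[L2]=30
6. P0: load  L2  bus=[BusRd]  L2: P0=S P1=O P2=I  mem[L2]=30
7. P2: store L2 := 79  bus=[BusRdX,Flush]  L2: P0=I P1=I P2=M  mem[L2]=44
8. P1: load  L2  bus=[BusRd]  L2: P0=I P1=S P2=O  mem[L2]=44
9. P2: store L2 := 4  bus=[BusUpgr]  L2: P0=I P1=I P2=M  mem[L2]=44

bus = BusUpgr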